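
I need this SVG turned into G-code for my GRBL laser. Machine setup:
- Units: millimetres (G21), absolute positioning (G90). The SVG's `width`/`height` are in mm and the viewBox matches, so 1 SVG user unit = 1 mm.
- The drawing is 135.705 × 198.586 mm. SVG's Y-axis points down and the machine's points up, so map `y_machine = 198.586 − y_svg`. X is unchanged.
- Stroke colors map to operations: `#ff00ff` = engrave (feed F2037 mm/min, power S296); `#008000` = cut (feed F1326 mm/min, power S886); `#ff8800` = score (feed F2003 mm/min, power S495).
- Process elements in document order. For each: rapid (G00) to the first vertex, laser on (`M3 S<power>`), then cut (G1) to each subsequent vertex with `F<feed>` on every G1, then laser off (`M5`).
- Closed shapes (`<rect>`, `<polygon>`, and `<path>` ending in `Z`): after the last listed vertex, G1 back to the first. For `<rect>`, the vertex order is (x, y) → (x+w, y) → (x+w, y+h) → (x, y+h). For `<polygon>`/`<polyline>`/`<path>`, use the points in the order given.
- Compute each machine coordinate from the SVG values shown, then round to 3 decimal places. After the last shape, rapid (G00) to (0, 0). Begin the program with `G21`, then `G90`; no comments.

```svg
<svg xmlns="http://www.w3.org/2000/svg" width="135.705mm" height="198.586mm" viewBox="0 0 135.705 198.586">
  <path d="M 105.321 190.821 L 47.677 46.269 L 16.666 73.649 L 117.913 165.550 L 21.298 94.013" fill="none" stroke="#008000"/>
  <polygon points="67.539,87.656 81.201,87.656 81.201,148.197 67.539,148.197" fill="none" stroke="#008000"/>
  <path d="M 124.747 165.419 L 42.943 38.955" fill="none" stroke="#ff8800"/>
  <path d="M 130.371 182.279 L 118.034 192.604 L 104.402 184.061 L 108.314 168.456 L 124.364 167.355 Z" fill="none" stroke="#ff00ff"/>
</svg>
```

G21
G90
G00 X105.321 Y7.765
M3 S886
G1 X47.677 Y152.317 F1326
G1 X16.666 Y124.937 F1326
G1 X117.913 Y33.036 F1326
G1 X21.298 Y104.573 F1326
M5
G00 X67.539 Y110.930
M3 S886
G1 X81.201 Y110.930 F1326
G1 X81.201 Y50.389 F1326
G1 X67.539 Y50.389 F1326
G1 X67.539 Y110.930 F1326
M5
G00 X124.747 Y33.167
M3 S495
G1 X42.943 Y159.631 F2003
M5
G00 X130.371 Y16.307
M3 S296
G1 X118.034 Y5.982 F2037
G1 X104.402 Y14.525 F2037
G1 X108.314 Y30.130 F2037
G1 X124.364 Y31.231 F2037
G1 X130.371 Y16.307 F2037
M5
G00 X0.000 Y0.000

Since the viewBox matches the mm dimensions, user units are millimetres directly. The only transform is the Y-flip y_m = 198.586 − y_svg.

Shape 1 is a open polyline drawn with `<path>`. Its stroke #008000 means cut at S886, F1326. After flipping Y the toolpath is (105.321,7.765) → (47.677,152.317) → (16.666,124.937) → (117.913,33.036) → (21.298,104.573).

Shape 2 is a rectangle drawn with `<polygon>`. Its stroke #008000 means cut at S886, F1326. After flipping Y the toolpath is (67.539,110.930) → (81.201,110.930) → (81.201,50.389) → (67.539,50.389) → (67.539,110.930), returning to the start.

Shape 3 is a line segment drawn with `<path>`. Its stroke #ff8800 means score at S495, F2003. After flipping Y the toolpath is (124.747,33.167) → (42.943,159.631).

Shape 4 is a regular polygon drawn with `<path>`. Its stroke #ff00ff means engrave at S296, F2037. After flipping Y the toolpath is (130.371,16.307) → (118.034,5.982) → (104.402,14.525) → (108.314,30.130) → (124.364,31.231) → (130.371,16.307), returning to the start.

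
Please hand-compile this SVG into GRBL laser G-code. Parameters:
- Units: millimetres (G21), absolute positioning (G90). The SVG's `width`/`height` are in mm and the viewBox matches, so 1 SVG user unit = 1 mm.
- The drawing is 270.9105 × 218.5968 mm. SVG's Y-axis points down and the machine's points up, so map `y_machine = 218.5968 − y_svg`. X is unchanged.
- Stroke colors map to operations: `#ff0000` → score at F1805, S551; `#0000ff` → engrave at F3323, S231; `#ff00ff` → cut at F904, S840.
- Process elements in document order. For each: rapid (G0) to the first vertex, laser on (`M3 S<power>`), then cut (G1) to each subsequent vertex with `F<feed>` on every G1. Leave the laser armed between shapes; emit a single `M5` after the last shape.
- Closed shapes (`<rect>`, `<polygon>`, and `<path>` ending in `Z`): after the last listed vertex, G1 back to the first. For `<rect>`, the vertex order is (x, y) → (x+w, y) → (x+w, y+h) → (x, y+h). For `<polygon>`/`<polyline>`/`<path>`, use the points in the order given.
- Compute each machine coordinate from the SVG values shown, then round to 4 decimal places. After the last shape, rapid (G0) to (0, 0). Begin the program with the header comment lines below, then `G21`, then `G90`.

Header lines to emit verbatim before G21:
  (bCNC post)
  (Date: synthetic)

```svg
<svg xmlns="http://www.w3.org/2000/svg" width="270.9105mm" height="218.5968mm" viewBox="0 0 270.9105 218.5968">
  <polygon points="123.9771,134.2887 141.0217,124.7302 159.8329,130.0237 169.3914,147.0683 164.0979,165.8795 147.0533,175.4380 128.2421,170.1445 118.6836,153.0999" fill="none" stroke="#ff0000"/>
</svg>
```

(bCNC post)
(Date: synthetic)
G21
G90
G0 X123.9771 Y84.3081
M3 S551
G1 X141.0217 Y93.8666 F1805
G1 X159.8329 Y88.5731 F1805
G1 X169.3914 Y71.5285 F1805
G1 X164.0979 Y52.7173 F1805
G1 X147.0533 Y43.1588 F1805
G1 X128.2421 Y48.4523 F1805
G1 X118.6836 Y65.4969 F1805
G1 X123.9771 Y84.3081 F1805
M5
G0 X0.0000 Y0.0000

1 u = 1 mm; y_m = 218.5968 − y.

[1] `<polygon>` regular polygon, #ff0000→score S551 F1805: (123.9771,84.3081) → (141.0217,93.8666) → (159.8329,88.5731) → (169.3914,71.5285) → (164.0979,52.7173) → (147.0533,43.1588) → (128.2421,48.4523) → (118.6836,65.4969) → (123.9771,84.3081) (closed)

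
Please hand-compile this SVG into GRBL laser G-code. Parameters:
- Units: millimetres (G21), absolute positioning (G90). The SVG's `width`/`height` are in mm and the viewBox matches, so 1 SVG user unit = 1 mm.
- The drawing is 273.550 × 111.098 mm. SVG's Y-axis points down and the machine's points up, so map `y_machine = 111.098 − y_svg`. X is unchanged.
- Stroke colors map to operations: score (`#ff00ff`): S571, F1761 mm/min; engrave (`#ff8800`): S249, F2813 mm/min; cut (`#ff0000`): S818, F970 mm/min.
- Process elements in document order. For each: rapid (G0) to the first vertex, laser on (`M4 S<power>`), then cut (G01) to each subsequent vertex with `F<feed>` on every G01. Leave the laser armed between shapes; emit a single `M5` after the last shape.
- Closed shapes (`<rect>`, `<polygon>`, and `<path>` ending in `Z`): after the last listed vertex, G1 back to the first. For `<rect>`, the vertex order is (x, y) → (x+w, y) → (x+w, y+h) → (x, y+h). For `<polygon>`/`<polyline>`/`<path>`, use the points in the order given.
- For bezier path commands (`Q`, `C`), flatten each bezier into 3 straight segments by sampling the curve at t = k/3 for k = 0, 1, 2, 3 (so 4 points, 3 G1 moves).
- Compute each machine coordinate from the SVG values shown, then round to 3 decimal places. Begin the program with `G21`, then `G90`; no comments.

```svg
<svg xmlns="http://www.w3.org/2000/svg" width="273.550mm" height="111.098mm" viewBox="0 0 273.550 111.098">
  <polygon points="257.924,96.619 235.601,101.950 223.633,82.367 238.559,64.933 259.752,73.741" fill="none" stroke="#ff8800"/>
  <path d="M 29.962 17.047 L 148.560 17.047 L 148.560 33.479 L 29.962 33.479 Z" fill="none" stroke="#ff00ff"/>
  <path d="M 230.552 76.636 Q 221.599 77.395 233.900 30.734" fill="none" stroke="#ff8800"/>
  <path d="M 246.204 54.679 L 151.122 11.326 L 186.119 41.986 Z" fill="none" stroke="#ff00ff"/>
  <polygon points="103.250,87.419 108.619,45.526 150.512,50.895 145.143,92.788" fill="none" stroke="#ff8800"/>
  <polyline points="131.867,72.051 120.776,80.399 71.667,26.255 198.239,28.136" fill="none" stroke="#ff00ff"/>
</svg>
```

G21
G90
G0 X257.924 Y14.479
M4 S249
G01 X235.601 Y9.148 F2813
G01 X223.633 Y28.731 F2813
G01 X238.559 Y46.165 F2813
G01 X259.752 Y37.357 F2813
G01 X257.924 Y14.479 F2813
G0 X29.962 Y94.051
M4 S571
G01 X148.560 Y94.051 F1761
G01 X148.560 Y77.619 F1761
G01 X29.962 Y77.619 F1761
G01 X29.962 Y94.051 F1761
G0 X230.552 Y34.462
M4 S249
G01 X226.945 Y39.225 F2813
G01 X228.061 Y54.526 F2813
G01 X233.900 Y80.364 F2813
G0 X246.204 Y56.419
M4 S571
G01 X151.122 Y99.772 F1761
G01 X186.119 Y69.112 F1761
G01 X246.204 Y56.419 F1761
G0 X103.250 Y23.679
M4 S249
G01 X108.619 Y65.572 F2813
G01 X150.512 Y60.203 F2813
G01 X145.143 Y18.310 F2813
G01 X103.250 Y23.679 F2813
G0 X131.867 Y39.047
M4 S571
G01 X120.776 Y30.699 F1761
G01 X71.667 Y84.843 F1761
G01 X198.239 Y82.962 F1761
M5

Since the viewBox matches the mm dimensions, user units are millimetres directly. The only transform is the Y-flip y_m = 111.098 − y_svg.

Shape 1 is a regular polygon drawn with `<polygon>`. Its stroke #ff8800 means engrave at S249, F2813. After flipping Y the toolpath is (257.924,14.479) → (235.601,9.148) → (223.633,28.731) → (238.559,46.165) → (259.752,37.357) → (257.924,14.479), returning to the start.

Shape 2 is a rectangle drawn with `<path>`. Its stroke #ff00ff means score at S571, F1761. After flipping Y the toolpath is (29.962,94.051) → (148.560,94.051) → (148.560,77.619) → (29.962,77.619) → (29.962,94.051), returning to the start.

Shape 3 is a quadratic bezier drawn with `<path>`. Its stroke #ff8800 means engrave at S249, F2813. After flipping Y the toolpath is (230.552,34.462) → (226.945,39.225) → (228.061,54.526) → (233.900,80.364).

Shape 4 is a closed polygon drawn with `<path>`. Its stroke #ff00ff means score at S571, F1761. After flipping Y the toolpath is (246.204,56.419) → (151.122,99.772) → (186.119,69.112) → (246.204,56.419), returning to the start.

Shape 5 is a regular polygon drawn with `<polygon>`. Its stroke #ff8800 means engrave at S249, F2813. After flipping Y the toolpath is (103.250,23.679) → (108.619,65.572) → (150.512,60.203) → (145.143,18.310) → (103.250,23.679), returning to the start.

Shape 6 is a open polyline drawn with `<polyline>`. Its stroke #ff00ff means score at S571, F1761. After flipping Y the toolpath is (131.867,39.047) → (120.776,30.699) → (71.667,84.843) → (198.239,82.962).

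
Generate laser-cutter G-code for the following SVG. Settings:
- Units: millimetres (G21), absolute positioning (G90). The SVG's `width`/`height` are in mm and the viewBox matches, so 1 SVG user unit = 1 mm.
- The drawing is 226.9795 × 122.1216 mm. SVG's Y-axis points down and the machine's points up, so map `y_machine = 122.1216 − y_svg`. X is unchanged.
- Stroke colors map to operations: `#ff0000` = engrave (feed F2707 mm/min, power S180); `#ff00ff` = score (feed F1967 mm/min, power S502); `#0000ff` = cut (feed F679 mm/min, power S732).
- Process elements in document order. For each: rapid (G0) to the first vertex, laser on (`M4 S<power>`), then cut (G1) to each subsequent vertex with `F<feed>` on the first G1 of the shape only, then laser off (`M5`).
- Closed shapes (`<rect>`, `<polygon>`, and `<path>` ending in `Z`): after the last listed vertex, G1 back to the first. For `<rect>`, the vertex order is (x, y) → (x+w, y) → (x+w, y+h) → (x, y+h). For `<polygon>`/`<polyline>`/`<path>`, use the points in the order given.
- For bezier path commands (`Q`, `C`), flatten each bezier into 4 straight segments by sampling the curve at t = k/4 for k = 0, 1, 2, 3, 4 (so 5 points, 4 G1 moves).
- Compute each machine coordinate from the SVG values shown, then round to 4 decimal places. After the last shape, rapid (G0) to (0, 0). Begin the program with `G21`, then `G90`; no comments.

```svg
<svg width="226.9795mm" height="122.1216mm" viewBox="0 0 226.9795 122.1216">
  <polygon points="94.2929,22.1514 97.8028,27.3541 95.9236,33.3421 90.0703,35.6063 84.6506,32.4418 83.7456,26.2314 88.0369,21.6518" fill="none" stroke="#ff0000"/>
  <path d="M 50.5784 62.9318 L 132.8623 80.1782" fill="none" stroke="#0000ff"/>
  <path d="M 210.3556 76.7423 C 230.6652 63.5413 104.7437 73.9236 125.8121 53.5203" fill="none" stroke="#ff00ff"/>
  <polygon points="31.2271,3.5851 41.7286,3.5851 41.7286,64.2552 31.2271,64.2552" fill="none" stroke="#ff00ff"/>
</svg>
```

G21
G90
G0 X94.2929 Y99.9702
M4 S180
G1 X97.8028 Y94.7675 F2707
G1 X95.9236 Y88.7795
G1 X90.0703 Y86.5153
G1 X84.6506 Y89.6798
G1 X83.7456 Y95.8902
G1 X88.0369 Y100.4698
G1 X94.2929 Y99.9702
M5
G0 X50.5784 Y59.1898
M4 S732
G1 X132.8623 Y41.9434 F679
M5
G0 X210.3556 Y45.3793
M4 S502
G1 X202.7510 Y51.7077 F1967
G1 X167.7993 Y54.2894
G1 X132.9898 Y58.2216
G1 X125.8121 Y68.6013
M5
G0 X31.2271 Y118.5365
M4 S502
G1 X41.7286 Y118.5365 F1967
G1 X41.7286 Y57.8664
G1 X31.2271 Y57.8664
G1 X31.2271 Y118.5365
M5
G0 X0.0000 Y0.0000

viewBox `0 0 226.9795 122.1216` with mm width/height → 1 unit = 1 mm. Flip: y_m = 122.1216 − y_svg.

**Shape 1** — `<polygon>` regular polygon, stroke `#ff0000` → engrave (S180, F2707). Machine vertices: (94.2929,99.9702) → (97.8028,94.7675) → (95.9236,88.7795) → (90.0703,86.5153) → (84.6506,89.6798) → (83.7456,95.8902) → (88.0369,100.4698) → (94.2929,99.9702). Closed: final G1 returns to the first vertex.

**Shape 2** — `<path>` line segment, stroke `#0000ff` → cut (S732, F679). Machine vertices: (50.5784,59.1898) → (132.8623,41.9434). Open path.

**Shape 3** — `<path>` cubic bezier, stroke `#ff00ff` → score (S502, F1967). Control points (SVG): P0=(210.3556,76.7423), P1=(230.6652,63.5413), P2=(104.7437,73.9236), P3=(125.8121,53.5203); sampled at t=k/4. Machine vertices: (210.3556,45.3793) → (202.7510,51.7077) → (167.7993,54.2894) → (132.9898,58.2216) → (125.8121,68.6013). Open path.

**Shape 4** — `<polygon>` rectangle, stroke `#ff00ff` → score (S502, F1967). Machine vertices: (31.2271,118.5365) → (41.7286,118.5365) → (41.7286,57.8664) → (31.2271,57.8664) → (31.2271,118.5365). Closed: final G1 returns to the first vertex.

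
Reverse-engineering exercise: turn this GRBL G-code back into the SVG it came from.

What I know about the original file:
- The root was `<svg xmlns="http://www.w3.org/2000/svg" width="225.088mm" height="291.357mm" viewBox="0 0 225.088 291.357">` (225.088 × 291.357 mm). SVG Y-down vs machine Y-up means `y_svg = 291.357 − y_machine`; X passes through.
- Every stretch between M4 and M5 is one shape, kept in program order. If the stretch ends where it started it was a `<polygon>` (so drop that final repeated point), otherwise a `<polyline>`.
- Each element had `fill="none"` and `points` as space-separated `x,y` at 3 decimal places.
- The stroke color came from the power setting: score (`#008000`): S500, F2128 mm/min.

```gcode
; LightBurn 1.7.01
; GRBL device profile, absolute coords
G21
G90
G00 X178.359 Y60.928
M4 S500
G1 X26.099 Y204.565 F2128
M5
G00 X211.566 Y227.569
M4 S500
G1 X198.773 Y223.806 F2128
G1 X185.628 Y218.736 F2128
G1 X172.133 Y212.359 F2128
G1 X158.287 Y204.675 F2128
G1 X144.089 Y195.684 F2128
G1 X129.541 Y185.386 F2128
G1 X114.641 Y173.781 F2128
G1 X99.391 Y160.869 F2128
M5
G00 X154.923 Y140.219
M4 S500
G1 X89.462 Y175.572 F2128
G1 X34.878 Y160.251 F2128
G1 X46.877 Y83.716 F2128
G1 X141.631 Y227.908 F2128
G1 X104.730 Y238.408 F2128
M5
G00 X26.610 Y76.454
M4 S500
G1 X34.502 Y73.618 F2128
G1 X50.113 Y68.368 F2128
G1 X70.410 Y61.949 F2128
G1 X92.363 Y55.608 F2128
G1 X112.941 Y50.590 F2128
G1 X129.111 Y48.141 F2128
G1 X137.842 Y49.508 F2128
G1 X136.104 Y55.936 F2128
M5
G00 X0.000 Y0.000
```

y_svg = 291.357 − y_m. Every run uses S500, so all elements get stroke `#008000` (score).

[1] open run; points: 178.359,230.429 26.099,86.792

[2] open run; points: 211.566,63.788 198.773,67.551 185.628,72.621 172.133,78.998 158.287,86.682 144.089,95.673 129.541,105.971 114.641,117.576 99.391,130.488

[3] open run; points: 154.923,151.138 89.462,115.785 34.878,131.106 46.877,207.641 141.631,63.449 104.730,52.949

[4] open run; points: 26.610,214.903 34.502,217.739 50.113,222.989 70.410,229.408 92.363,235.749 112.941,240.767 129.111,243.216 137.842,241.849 136.104,235.421

<svg xmlns="http://www.w3.org/2000/svg" width="225.088mm" height="291.357mm" viewBox="0 0 225.088 291.357">
  <polyline points="178.359,230.429 26.099,86.792" fill="none" stroke="#008000"/>
  <polyline points="211.566,63.788 198.773,67.551 185.628,72.621 172.133,78.998 158.287,86.682 144.089,95.673 129.541,105.971 114.641,117.576 99.391,130.488" fill="none" stroke="#008000"/>
  <polyline points="154.923,151.138 89.462,115.785 34.878,131.106 46.877,207.641 141.631,63.449 104.730,52.949" fill="none" stroke="#008000"/>
  <polyline points="26.610,214.903 34.502,217.739 50.113,222.989 70.410,229.408 92.363,235.749 112.941,240.767 129.111,243.216 137.842,241.849 136.104,235.421" fill="none" stroke="#008000"/>
</svg>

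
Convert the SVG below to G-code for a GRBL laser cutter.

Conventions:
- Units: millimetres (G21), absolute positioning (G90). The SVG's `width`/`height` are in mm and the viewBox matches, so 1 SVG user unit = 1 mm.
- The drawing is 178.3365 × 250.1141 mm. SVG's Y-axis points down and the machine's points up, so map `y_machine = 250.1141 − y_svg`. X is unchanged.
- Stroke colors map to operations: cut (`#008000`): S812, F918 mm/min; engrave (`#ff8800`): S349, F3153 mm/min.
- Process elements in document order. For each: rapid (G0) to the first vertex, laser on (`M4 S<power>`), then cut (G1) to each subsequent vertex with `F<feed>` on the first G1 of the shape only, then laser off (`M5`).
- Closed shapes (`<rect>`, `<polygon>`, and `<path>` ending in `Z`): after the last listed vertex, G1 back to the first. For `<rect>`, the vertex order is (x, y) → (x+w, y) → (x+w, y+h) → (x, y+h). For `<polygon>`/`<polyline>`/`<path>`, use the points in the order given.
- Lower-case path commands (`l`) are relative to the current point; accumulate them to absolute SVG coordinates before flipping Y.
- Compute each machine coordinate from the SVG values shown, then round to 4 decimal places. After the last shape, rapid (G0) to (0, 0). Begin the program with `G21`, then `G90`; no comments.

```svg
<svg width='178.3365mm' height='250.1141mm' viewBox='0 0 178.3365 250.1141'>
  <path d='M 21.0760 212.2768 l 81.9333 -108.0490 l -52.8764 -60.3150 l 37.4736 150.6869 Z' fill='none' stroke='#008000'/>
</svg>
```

G21
G90
G0 X21.0760 Y37.8373
M4 S812
G1 X103.0093 Y145.8863 F918
G1 X50.1329 Y206.2013
G1 X87.6065 Y55.5144
G1 X21.0760 Y37.8373
M5
G0 X0.0000 Y0.0000

viewBox `0 0 178.3365 250.1141` with mm width/height → 1 unit = 1 mm. Flip: y_m = 250.1141 − y_svg.

**Shape 1** — `<path>` closed polygon, stroke `#008000` → cut (S812, F918). Machine vertices: (21.0760,37.8373) → (103.0093,145.8863) → (50.1329,206.2013) → (87.6065,55.5144) → (21.0760,37.8373). Closed: final G1 returns to the first vertex.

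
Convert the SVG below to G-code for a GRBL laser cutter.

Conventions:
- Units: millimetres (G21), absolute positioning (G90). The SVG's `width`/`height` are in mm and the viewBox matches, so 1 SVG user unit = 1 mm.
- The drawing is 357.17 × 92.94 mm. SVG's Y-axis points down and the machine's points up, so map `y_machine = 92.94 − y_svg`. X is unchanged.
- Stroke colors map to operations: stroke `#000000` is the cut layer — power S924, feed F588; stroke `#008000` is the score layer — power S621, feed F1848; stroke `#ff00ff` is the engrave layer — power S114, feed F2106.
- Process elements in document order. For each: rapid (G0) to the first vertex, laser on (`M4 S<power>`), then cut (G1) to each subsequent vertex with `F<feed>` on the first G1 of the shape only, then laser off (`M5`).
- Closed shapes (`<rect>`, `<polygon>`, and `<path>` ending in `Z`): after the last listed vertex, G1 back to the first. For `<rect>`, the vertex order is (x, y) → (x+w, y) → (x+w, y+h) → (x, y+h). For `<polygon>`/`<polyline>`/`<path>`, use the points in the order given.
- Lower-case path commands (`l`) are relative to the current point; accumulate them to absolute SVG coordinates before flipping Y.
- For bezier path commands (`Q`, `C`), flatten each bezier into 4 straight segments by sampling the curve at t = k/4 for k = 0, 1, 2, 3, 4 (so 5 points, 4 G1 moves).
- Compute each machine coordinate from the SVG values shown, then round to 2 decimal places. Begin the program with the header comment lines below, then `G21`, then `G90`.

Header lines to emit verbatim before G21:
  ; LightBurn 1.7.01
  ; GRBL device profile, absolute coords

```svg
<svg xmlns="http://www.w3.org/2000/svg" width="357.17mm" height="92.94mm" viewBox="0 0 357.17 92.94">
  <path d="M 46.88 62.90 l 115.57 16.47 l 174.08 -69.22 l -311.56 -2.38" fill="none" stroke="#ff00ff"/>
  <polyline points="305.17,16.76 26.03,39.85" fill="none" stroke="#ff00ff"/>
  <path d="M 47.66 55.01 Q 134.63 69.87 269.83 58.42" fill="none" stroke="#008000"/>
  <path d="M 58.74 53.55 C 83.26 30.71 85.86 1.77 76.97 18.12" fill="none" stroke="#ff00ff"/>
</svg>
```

1 u = 1 mm; y_m = 92.94 − y.

[1] `<path>` open polyline, #ff00ff→engrave S114 F2106: (46.88,30.04) → (162.45,13.57) → (336.53,82.79) → (24.97,85.17)

[2] `<polyline>` line segment, #ff00ff→engrave S114 F2106: (305.17,76.18) → (26.03,53.09)

[3] `<path>` quadratic bezier, #008000→score S621 F1848: (47.66,37.93) → (94.16,32.14) → (146.69,29.65) → (205.24,30.44) → (269.83,34.52)

[4] `<path>` cubic bezier, #ff00ff→engrave S114 F2106: (58.74,39.39) → (73.18,56.86) → (80.38,71.80) → (81.32,79.39) → (76.97,74.82)

; LightBurn 1.7.01
; GRBL device profile, absolute coords
G21
G90
G0 X46.88 Y30.04
M4 S114
G1 X162.45 Y13.57 F2106
G1 X336.53 Y82.79
G1 X24.97 Y85.17
M5
G0 X305.17 Y76.18
M4 S114
G1 X26.03 Y53.09 F2106
M5
G0 X47.66 Y37.93
M4 S621
G1 X94.16 Y32.14 F1848
G1 X146.69 Y29.65
G1 X205.24 Y30.44
G1 X269.83 Y34.52
M5
G0 X58.74 Y39.39
M4 S114
G1 X73.18 Y56.86 F2106
G1 X80.38 Y71.80
G1 X81.32 Y79.39
G1 X76.97 Y74.82
M5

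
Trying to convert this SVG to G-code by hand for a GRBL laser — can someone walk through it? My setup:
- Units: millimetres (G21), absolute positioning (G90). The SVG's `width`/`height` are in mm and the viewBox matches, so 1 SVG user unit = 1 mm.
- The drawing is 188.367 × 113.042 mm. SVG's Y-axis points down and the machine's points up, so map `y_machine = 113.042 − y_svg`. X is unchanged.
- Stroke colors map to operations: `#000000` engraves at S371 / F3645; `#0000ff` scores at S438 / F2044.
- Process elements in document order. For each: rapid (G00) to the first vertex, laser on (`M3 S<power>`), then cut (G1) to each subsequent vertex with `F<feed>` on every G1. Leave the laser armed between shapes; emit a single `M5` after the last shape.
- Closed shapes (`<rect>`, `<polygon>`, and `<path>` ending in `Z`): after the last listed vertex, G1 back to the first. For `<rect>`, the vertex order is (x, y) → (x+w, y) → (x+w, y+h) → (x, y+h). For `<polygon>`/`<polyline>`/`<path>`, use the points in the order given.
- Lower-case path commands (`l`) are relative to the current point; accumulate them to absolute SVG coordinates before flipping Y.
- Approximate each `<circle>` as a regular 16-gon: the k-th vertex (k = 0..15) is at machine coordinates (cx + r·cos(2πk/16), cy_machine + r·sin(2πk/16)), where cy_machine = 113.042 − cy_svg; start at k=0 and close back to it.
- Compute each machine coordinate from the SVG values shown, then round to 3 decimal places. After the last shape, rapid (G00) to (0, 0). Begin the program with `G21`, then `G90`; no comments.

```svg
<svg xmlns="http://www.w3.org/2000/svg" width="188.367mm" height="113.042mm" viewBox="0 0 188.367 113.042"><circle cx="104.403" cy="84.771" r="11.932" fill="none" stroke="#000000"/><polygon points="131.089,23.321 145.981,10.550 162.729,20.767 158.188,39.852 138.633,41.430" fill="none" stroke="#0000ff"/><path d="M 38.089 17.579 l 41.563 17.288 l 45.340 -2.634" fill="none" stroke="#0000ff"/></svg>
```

viewBox `0 0 188.367 113.042` with mm width/height → 1 unit = 1 mm. Flip: y_m = 113.042 − y_svg.

**Shape 1** — `<circle>` circle, stroke `#000000` → engrave (S371, F3645). Machine vertices: (116.335,28.271) → (115.427,32.837) → (112.840,36.708) → (108.969,39.295) → (104.403,40.203) → (99.837,39.295) → (95.966,36.708) → (93.379,32.837) → (92.471,28.271) → (93.379,23.705) → (95.966,19.834) → (99.837,17.247) → (104.403,16.339) → (108.969,17.247) → (112.840,19.834) → (115.427,23.705) → (116.335,28.271). Closed: final G1 returns to the first vertex.

**Shape 2** — `<polygon>` regular polygon, stroke `#0000ff` → score (S438, F2044). Machine vertices: (131.089,89.721) → (145.981,102.492) → (162.729,92.275) → (158.188,73.190) → (138.633,71.612) → (131.089,89.721). Closed: final G1 returns to the first vertex.

**Shape 3** — `<path>` open polyline, stroke `#0000ff` → score (S438, F2044). Machine vertices: (38.089,95.463) → (79.652,78.175) → (124.992,80.809). Open path.

G21
G90
G00 X116.335 Y28.271
M3 S371
G1 X115.427 Y32.837 F3645
G1 X112.840 Y36.708 F3645
G1 X108.969 Y39.295 F3645
G1 X104.403 Y40.203 F3645
G1 X99.837 Y39.295 F3645
G1 X95.966 Y36.708 F3645
G1 X93.379 Y32.837 F3645
G1 X92.471 Y28.271 F3645
G1 X93.379 Y23.705 F3645
G1 X95.966 Y19.834 F3645
G1 X99.837 Y17.247 F3645
G1 X104.403 Y16.339 F3645
G1 X108.969 Y17.247 F3645
G1 X112.840 Y19.834 F3645
G1 X115.427 Y23.705 F3645
G1 X116.335 Y28.271 F3645
G00 X131.089 Y89.721
M3 S438
G1 X145.981 Y102.492 F2044
G1 X162.729 Y92.275 F2044
G1 X158.188 Y73.190 F2044
G1 X138.633 Y71.612 F2044
G1 X131.089 Y89.721 F2044
G00 X38.089 Y95.463
M3 S438
G1 X79.652 Y78.175 F2044
G1 X124.992 Y80.809 F2044
M5
G00 X0.000 Y0.000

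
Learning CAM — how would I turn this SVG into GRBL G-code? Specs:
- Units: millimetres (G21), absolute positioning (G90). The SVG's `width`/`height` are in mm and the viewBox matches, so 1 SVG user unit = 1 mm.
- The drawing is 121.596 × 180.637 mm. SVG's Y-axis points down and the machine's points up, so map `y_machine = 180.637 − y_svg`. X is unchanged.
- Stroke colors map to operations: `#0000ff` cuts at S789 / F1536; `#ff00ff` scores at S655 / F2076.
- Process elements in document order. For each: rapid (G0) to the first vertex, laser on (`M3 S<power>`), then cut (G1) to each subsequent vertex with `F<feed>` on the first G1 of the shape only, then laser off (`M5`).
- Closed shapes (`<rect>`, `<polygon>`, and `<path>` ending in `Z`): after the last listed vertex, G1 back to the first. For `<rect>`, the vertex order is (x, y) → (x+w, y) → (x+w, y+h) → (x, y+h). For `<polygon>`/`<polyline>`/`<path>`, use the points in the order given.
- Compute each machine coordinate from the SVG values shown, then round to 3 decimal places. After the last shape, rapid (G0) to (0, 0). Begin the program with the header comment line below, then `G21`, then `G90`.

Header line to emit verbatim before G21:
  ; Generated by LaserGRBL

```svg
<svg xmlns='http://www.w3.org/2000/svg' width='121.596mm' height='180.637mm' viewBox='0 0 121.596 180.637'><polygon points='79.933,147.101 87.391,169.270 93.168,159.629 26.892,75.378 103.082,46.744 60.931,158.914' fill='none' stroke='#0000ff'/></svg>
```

1 u = 1 mm; y_m = 180.637 − y.

[1] `<polygon>` closed polygon, #0000ff→cut S789 F1536: (79.933,33.536) → (87.391,11.367) → (93.168,21.008) → (26.892,105.259) → (103.082,133.893) → (60.931,21.723) → (79.933,33.536) (closed)

; Generated by LaserGRBL
G21
G90
G0 X79.933 Y33.536
M3 S789
G1 X87.391 Y11.367 F1536
G1 X93.168 Y21.008
G1 X26.892 Y105.259
G1 X103.082 Y133.893
G1 X60.931 Y21.723
G1 X79.933 Y33.536
M5
G0 X0.000 Y0.000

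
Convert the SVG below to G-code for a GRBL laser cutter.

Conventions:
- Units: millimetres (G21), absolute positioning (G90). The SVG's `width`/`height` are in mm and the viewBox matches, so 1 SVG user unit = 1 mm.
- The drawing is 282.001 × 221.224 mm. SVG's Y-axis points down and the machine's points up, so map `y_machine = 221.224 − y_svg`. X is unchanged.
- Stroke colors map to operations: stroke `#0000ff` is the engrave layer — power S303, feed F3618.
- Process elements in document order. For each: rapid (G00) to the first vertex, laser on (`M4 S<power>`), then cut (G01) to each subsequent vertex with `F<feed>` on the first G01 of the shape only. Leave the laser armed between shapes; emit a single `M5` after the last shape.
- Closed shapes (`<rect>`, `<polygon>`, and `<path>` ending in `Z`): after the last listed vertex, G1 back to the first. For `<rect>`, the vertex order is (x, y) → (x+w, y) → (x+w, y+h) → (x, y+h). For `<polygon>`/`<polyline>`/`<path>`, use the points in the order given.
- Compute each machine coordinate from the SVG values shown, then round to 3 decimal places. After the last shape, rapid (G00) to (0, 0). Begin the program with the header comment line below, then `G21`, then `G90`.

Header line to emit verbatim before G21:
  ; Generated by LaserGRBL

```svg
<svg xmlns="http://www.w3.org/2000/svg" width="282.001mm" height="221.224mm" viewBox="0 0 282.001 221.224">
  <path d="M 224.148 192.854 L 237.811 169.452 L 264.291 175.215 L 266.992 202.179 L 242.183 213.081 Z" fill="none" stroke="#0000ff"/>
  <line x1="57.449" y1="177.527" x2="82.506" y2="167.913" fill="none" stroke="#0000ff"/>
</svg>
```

; Generated by LaserGRBL
G21
G90
G00 X224.148 Y28.370
M4 S303
G01 X237.811 Y51.772 F3618
G01 X264.291 Y46.009
G01 X266.992 Y19.045
G01 X242.183 Y8.143
G01 X224.148 Y28.370
G00 X57.449 Y43.697
M4 S303
G01 X82.506 Y53.311 F3618
M5
G00 X0.000 Y0.000

viewBox `0 0 282.001 221.224` with mm width/height → 1 unit = 1 mm. Flip: y_m = 221.224 − y_svg.

**Shape 1** — `<path>` regular polygon, stroke `#0000ff` → engrave (S303, F3618). Machine vertices: (224.148,28.370) → (237.811,51.772) → (264.291,46.009) → (266.992,19.045) → (242.183,8.143) → (224.148,28.370). Closed: final G1 returns to the first vertex.

**Shape 2** — `<line>` line segment, stroke `#0000ff` → engrave (S303, F3618). Machine vertices: (57.449,43.697) → (82.506,53.311). Open path.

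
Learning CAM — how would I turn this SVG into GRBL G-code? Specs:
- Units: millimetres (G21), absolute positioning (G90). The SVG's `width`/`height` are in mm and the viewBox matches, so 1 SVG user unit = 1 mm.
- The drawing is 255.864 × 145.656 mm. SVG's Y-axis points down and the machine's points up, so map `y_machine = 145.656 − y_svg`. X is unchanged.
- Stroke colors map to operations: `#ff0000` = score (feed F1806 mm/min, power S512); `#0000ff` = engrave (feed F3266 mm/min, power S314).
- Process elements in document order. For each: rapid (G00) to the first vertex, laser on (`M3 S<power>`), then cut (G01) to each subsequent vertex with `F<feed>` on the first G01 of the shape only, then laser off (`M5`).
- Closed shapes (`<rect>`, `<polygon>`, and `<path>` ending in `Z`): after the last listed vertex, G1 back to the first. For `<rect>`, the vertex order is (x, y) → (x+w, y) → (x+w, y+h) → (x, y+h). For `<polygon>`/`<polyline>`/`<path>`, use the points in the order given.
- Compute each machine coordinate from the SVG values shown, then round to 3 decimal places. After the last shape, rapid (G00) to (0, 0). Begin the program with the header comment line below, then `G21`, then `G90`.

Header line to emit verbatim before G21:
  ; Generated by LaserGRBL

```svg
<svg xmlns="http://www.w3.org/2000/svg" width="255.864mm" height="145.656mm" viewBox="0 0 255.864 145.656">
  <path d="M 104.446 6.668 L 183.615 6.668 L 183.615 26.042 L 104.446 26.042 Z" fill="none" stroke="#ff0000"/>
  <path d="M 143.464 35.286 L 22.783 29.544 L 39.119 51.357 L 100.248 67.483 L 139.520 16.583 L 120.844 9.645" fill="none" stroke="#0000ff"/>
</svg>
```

Since the viewBox matches the mm dimensions, user units are millimetres directly. The only transform is the Y-flip y_m = 145.656 − y_svg.

Shape 1 is a rectangle drawn with `<path>`. Its stroke #ff0000 means score at S512, F1806. After flipping Y the toolpath is (104.446,138.988) → (183.615,138.988) → (183.615,119.614) → (104.446,119.614) → (104.446,138.988), returning to the start.

Shape 2 is a open polyline drawn with `<path>`. Its stroke #0000ff means engrave at S314, F3266. After flipping Y the toolpath is (143.464,110.370) → (22.783,116.112) → (39.119,94.299) → (100.248,78.173) → (139.520,129.073) → (120.844,136.011).

; Generated by LaserGRBL
G21
G90
G00 X104.446 Y138.988
M3 S512
G01 X183.615 Y138.988 F1806
G01 X183.615 Y119.614
G01 X104.446 Y119.614
G01 X104.446 Y138.988
M5
G00 X143.464 Y110.370
M3 S314
G01 X22.783 Y116.112 F3266
G01 X39.119 Y94.299
G01 X100.248 Y78.173
G01 X139.520 Y129.073
G01 X120.844 Y136.011
M5
G00 X0.000 Y0.000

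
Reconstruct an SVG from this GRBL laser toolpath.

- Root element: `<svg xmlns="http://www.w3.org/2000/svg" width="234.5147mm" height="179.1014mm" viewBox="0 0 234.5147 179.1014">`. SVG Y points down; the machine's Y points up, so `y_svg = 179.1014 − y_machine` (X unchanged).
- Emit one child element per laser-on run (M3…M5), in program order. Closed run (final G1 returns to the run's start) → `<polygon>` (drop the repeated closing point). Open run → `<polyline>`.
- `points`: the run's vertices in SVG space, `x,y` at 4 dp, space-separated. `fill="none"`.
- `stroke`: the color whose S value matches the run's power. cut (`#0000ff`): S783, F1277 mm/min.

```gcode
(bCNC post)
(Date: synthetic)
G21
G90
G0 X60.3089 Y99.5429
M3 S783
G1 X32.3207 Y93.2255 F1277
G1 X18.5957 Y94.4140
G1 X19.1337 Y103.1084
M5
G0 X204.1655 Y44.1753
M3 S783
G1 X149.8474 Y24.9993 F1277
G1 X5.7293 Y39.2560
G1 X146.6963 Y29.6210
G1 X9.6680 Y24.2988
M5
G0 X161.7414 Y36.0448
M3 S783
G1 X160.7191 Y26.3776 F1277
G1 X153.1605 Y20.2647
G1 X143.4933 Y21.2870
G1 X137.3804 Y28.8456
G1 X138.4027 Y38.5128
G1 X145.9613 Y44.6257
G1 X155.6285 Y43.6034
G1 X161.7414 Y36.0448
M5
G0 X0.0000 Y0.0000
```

y_svg = 179.1014 − y_m. Every run uses S783, so all elements get stroke `#0000ff` (cut).

[1] open run; points: 60.3089,79.5585 32.3207,85.8759 18.5957,84.6874 19.1337,75.9930

[2] open run; points: 204.1655,134.9261 149.8474,154.1021 5.7293,139.8454 146.6963,149.4804 9.6680,154.8026

[3] closed run; points: 161.7414,143.0566 160.7191,152.7238 153.1605,158.8367 143.4933,157.8144 137.3804,150.2558 138.4027,140.5886 145.9613,134.4757 155.6285,135.4980

<svg xmlns="http://www.w3.org/2000/svg" width="234.5147mm" height="179.1014mm" viewBox="0 0 234.5147 179.1014">
  <polyline points="60.3089,79.5585 32.3207,85.8759 18.5957,84.6874 19.1337,75.9930" fill="none" stroke="#0000ff"/>
  <polyline points="204.1655,134.9261 149.8474,154.1021 5.7293,139.8454 146.6963,149.4804 9.6680,154.8026" fill="none" stroke="#0000ff"/>
  <polygon points="161.7414,143.0566 160.7191,152.7238 153.1605,158.8367 143.4933,157.8144 137.3804,150.2558 138.4027,140.5886 145.9613,134.4757 155.6285,135.4980" fill="none" stroke="#0000ff"/>
</svg>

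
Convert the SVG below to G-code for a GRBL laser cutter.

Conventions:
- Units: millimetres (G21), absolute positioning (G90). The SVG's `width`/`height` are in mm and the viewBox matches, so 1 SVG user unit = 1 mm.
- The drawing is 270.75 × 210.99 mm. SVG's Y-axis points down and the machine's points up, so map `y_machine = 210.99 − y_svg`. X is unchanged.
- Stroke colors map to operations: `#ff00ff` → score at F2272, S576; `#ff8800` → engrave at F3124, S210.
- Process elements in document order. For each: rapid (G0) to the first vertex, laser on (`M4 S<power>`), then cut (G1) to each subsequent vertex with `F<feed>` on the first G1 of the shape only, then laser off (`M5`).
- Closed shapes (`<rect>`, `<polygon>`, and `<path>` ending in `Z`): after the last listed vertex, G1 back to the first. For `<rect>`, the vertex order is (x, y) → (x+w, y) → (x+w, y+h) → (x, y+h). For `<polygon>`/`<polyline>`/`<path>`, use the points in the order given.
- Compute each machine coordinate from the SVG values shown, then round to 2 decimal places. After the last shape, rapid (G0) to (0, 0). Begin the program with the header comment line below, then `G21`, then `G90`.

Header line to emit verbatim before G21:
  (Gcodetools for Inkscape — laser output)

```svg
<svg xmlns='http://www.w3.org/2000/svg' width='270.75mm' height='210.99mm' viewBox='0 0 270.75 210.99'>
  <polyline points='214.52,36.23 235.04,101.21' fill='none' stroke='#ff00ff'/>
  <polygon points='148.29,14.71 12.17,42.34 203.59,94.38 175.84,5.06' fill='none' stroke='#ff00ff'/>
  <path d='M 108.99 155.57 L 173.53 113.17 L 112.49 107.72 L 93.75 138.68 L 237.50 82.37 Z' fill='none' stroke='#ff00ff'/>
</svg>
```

(Gcodetools for Inkscape — laser output)
G21
G90
G0 X214.52 Y174.76
M4 S576
G1 X235.04 Y109.78 F2272
M5
G0 X148.29 Y196.28
M4 S576
G1 X12.17 Y168.65 F2272
G1 X203.59 Y116.61
G1 X175.84 Y205.93
G1 X148.29 Y196.28
M5
G0 X108.99 Y55.42
M4 S576
G1 X173.53 Y97.82 F2272
G1 X112.49 Y103.27
G1 X93.75 Y72.31
G1 X237.50 Y128.62
G1 X108.99 Y55.42
M5
G0 X0.00 Y0.00

1 u = 1 mm; y_m = 210.99 − y.

[1] `<polyline>` line segment, #ff00ff→score S576 F2272: (214.52,174.76) → (235.04,109.78)

[2] `<polygon>` closed polygon, #ff00ff→score S576 F2272: (148.29,196.28) → (12.17,168.65) → (203.59,116.61) → (175.84,205.93) → (148.29,196.28) (closed)

[3] `<path>` closed polygon, #ff00ff→score S576 F2272: (108.99,55.42) → (173.53,97.82) → (112.49,103.27) → (93.75,72.31) → (237.50,128.62) → (108.99,55.42) (closed)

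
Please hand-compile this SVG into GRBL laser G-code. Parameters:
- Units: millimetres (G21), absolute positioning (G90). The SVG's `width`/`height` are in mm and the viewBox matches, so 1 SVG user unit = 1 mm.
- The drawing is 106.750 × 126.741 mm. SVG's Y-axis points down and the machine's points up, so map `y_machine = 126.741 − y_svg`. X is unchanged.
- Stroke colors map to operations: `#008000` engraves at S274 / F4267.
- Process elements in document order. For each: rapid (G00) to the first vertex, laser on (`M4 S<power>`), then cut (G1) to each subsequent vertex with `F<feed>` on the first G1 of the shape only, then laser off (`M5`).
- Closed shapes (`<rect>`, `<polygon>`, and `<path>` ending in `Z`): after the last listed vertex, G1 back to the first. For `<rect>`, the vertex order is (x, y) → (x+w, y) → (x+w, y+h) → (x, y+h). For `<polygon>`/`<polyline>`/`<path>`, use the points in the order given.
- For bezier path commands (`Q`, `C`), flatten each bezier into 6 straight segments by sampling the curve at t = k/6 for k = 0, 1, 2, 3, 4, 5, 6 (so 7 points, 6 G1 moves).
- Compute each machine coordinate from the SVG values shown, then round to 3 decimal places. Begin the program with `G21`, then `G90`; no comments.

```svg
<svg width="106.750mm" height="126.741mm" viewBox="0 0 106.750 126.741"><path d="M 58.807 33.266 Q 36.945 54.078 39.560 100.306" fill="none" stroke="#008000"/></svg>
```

G21
G90
G00 X58.807 Y93.475
M4 S274
G1 X52.200 Y85.832 F4267
G1 X46.952 Y76.776
G1 X43.064 Y66.309
G1 X40.536 Y54.430
G1 X39.368 Y41.138
G1 X39.560 Y26.435
M5

viewBox `0 0 106.750 126.741` with mm width/height → 1 unit = 1 mm. Flip: y_m = 126.741 − y_svg.

**Shape 1** — `<path>` quadratic bezier, stroke `#008000` → engrave (S274, F4267). Control points (SVG): P0=(58.807,33.266), P1=(36.945,54.078), P2=(39.560,100.306); sampled at t=k/6. Machine vertices: (58.807,93.475) → (52.200,85.832) → (46.952,76.776) → (43.064,66.309) → (40.536,54.430) → (39.368,41.138) → (39.560,26.435). Open path.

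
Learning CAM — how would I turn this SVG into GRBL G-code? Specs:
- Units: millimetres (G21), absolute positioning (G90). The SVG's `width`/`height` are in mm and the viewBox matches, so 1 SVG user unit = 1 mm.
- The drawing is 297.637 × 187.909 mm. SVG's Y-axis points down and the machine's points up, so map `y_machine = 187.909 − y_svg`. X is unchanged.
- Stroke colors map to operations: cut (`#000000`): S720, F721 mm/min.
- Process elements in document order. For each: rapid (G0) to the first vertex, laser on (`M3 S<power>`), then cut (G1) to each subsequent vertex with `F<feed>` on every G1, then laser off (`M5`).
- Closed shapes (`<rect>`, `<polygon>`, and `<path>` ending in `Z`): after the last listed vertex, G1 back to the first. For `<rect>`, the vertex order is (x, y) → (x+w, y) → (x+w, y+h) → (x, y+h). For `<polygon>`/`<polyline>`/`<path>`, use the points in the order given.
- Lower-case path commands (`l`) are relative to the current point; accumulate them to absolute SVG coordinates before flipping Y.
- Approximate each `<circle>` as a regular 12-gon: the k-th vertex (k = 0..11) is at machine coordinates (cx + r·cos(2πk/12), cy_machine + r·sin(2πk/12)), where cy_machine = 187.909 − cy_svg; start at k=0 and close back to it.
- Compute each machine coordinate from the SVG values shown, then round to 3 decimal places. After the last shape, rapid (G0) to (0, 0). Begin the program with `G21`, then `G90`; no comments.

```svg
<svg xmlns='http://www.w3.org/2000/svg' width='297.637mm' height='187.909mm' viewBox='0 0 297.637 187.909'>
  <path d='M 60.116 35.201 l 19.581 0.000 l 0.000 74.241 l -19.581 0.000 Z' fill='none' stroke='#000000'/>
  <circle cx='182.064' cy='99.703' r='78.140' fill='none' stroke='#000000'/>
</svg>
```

1 u = 1 mm; y_m = 187.909 − y.

[1] `<path>` rectangle, #000000→cut S720 F721: (60.116,152.708) → (79.697,152.708) → (79.697,78.467) → (60.116,78.467) → (60.116,152.708) (closed)

[2] `<circle>` circle, #000000→cut S720 F721: (260.204,88.206) → (249.735,127.276) → (221.134,155.877) → (182.064,166.346) → (142.994,155.877) → (114.393,127.276) → (103.924,88.206) → (114.393,49.136) → (142.994,20.535) → (182.064,10.066) → (221.134,20.535) → (249.735,49.136) → (260.204,88.206) (closed)

G21
G90
G0 X60.116 Y152.708
M3 S720
G1 X79.697 Y152.708 F721
G1 X79.697 Y78.467 F721
G1 X60.116 Y78.467 F721
G1 X60.116 Y152.708 F721
M5
G0 X260.204 Y88.206
M3 S720
G1 X249.735 Y127.276 F721
G1 X221.134 Y155.877 F721
G1 X182.064 Y166.346 F721
G1 X142.994 Y155.877 F721
G1 X114.393 Y127.276 F721
G1 X103.924 Y88.206 F721
G1 X114.393 Y49.136 F721
G1 X142.994 Y20.535 F721
G1 X182.064 Y10.066 F721
G1 X221.134 Y20.535 F721
G1 X249.735 Y49.136 F721
G1 X260.204 Y88.206 F721
M5
G0 X0.000 Y0.000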